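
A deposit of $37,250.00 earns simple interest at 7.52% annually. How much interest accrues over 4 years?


Formula: I = P * r * t
Substituting: I = $37,250.00 * 0.0752 * 4
Step: I = $37,250.00 * 0.3008
I = $11,204.80

$11,204.80


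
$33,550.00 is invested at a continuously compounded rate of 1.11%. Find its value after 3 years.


Formula: FV = P * e^(r*t)
Exponent: r*t = 0.0111 * 3 = 0.0333
e^(0.0333) = 1.033861
FV = $33,550.00 * 1.033861 = $34,686.02

$34,686.02


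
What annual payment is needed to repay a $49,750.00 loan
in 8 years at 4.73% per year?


Formula: PMT = PV * r / (1 - (1+r)^(-n))
Denominator: 1 - (1 + 0.0473)^(-8) = 0.309075
Numerator: $49,750.00 * 0.0473 = 2353.175
PMT = 2353.175 / 0.309075 = $7,613.62

$7,613.62


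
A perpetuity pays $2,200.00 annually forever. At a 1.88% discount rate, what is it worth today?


Formula: PV = C / r
Substituting: PV = $2,200.00 / 0.0188
PV = $117,021.28

$117,021.28


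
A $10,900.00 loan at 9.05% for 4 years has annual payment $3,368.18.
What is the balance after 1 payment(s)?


Formula: Balance = PV*(1+r)^k - PMT*((1+r)^k - 1)/r
Growth: (1 + 0.0905)^1 = 1.0905
Accumulated factor: ((1+r)^k - 1)/r = 1.0
Balance = $10,900.00 * 1.0905 - $3,368.18 * 1.0
Balance = $8,518.27

$8,518.27


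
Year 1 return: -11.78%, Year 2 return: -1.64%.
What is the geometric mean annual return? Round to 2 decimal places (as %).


Formula: Geometric mean = ((1+r1)*(1+r2))^(1/2) - 1
Product: (1 + -0.1178) * (1 + -0.0164) = 0.8822 * 0.9836 = 0.867732
Square root: 0.867732^0.5 = 0.931521
Geometric mean = 0.931521 - 1 = -0.068479
As percentage: -6.85%

-6.85%


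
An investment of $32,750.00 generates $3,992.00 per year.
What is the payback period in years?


Formula: Payback = investment / annual cash flow
Substituting: Payback = $32,750.00 / $3,992.00
Payback = 8.2039 years

8.2039 years


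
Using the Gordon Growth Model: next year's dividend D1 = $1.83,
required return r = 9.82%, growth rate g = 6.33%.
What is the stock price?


Formula: P = D1 / (r - g)
Spread: r - g = 0.0982 - 0.0633 = 0.0349
Substituting: P = $1.83 / 0.0349
P = $52.44

$52.44


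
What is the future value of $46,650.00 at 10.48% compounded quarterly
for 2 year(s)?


Formula: FV = P * (1 + r/m)^(m*t)
Period rate: r/m = 0.1048 / 4 = 0.0262
Total periods: m*t = 4 * 2 = 8
Growth factor: (1 + 0.0262)^8 = 1.229861
FV = $46,650.00 * 1.229861 = $57,373.02

$57,373.02


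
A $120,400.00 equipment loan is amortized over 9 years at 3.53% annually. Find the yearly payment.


Formula: PMT = PV * r / (1 - (1+r)^(-n))
Denominator: 1 - (1 + 0.0353)^(-9) = 0.26818
Numerator: $120,400.00 * 0.0353 = 4250.12
PMT = 4250.12 / 0.26818 = $15,847.99

$15,847.99


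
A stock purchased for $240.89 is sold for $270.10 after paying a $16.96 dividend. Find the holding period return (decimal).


Formula: HPR = (P1 - P0 + D) / P0
Gain: $270.10 - $240.89 + $16.96 = $46.17
HPR = $46.17 / $240.89 = 0.1917

0.1917


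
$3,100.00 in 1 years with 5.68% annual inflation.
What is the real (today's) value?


Formula: Real value = nominal / (1 + inflation)^years
Price level: (1 + 0.0568)^1 = 1.0568
Real value = $3,100.00 / 1.0568 = $2,933.38

$2,933.38


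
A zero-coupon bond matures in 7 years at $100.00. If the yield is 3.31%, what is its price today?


Formula: Price = FV / (1 + r)^n
Substituting: Price = $100.00 / (1 + 0.0331)^7
Discount factor: (1.0331)^7 = 1.25602
Price = $100.00 / 1.25602 = $79.62

$79.62


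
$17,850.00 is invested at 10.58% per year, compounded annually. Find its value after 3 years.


Formula: FV = P * (1 + r)^n
Substituting: FV = $17,850.00 * (1 + 0.1058)^3
Growth factor: (1.1058)^3 = 1.352165
FV = $17,850.00 * 1.352165 = $24,136.15

$24,136.15


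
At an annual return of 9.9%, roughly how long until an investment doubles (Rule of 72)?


Formula: Years ≈ 72 / r
Substituting: Years ≈ 72 / 9.9
Years ≈ 7.3

7.3 years


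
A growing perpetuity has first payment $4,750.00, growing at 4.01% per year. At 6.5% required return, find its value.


Formula: PV = C / (r - g)
Spread: r - g = 0.065 - 0.0401 = 0.0249
Substituting: PV = $4,750.00 / 0.0249
PV = $190,763.05

$190,763.05


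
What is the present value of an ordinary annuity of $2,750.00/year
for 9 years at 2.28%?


Formula: PV = PMT * (1 - (1+r)^(-n)) / r
Discount factor: (1 + 0.0228)^(-9) = 0.816363
Bracket: 1 - 0.816363 = 0.183637
PV = $2,750.00 * 0.183637 / 0.0228 = $22,149.15

$22,149.15


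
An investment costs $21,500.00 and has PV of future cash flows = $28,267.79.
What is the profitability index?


Formula: PI = PV(cash flows) / initial investment
Substituting: PI = $28,267.79 / $21,500.00
PI = 1.3148

1.3148


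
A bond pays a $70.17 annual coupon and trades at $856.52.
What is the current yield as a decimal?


Formula: Current yield = annual coupon / price
Substituting: CY = $70.17 / $856.52
CY = 0.081925

0.081925


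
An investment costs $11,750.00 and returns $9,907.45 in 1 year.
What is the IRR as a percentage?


Formula: IRR = C1/C0 - 1
Substituting: IRR = $9,907.45 / $11,750.00 - 1
Ratio: 0.843187 - 1 = -0.156813
IRR = -15.6813%

-15.6813%


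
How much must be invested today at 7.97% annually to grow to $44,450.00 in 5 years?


Formula: PV = FV / (1 + r)^n
Substituting: PV = $44,450.00 / (1 + 0.0797)^5
Discount factor: (1.0797)^5 = 1.467288
PV = $44,450.00 / 1.467288 = $30,293.97

$30,293.97


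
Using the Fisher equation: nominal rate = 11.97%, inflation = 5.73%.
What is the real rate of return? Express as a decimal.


Formula: (1 + r_real) = (1 + r_nom) / (1 + inflation)
Substituting: (1 + r_real) = 1.1197 / 1.0573
(1 + r_real) = 1.059018
r_real = 1.059018 - 1 = 0.059018

0.059018


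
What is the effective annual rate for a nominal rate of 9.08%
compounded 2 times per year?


Formula: EAR = (1 + r/m)^m - 1
Period rate: r/m = 0.0908 / 2 = 0.0454
Compounding: (1 + 0.0454)^2 = 1.092861
EAR = 1.092861 - 1 = 0.092861

0.092861


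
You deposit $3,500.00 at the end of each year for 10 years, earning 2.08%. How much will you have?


Formula: FV = PMT * ((1+r)^n - 1) / r
Growth factor: (1 + 0.0208)^10 = 1.228589
Numerator: 1.228589 - 1 = 0.228589
FV = $3,500.00 * 0.228589 / 0.0208 = $38,464.49

$38,464.49


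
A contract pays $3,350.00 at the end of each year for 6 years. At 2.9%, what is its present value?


Formula: PV = PMT * (1 - (1+r)^(-n)) / r
Discount factor: (1 + 0.029)^(-6) = 0.842379
Bracket: 1 - 0.842379 = 0.157621
PV = $3,350.00 * 0.157621 / 0.029 = $18,207.89

$18,207.89


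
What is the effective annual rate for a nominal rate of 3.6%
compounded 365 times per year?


Formula: EAR = (1 + r/m)^m - 1
Period rate: r/m = 0.036 / 365 = 9.9e-05
Compounding: (1 + 9.9e-05)^365 = 1.036654
EAR = 1.036654 - 1 = 0.036654

0.036654


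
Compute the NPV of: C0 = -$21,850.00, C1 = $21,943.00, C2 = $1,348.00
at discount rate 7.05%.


Formula: NPV = C0 + C1/(1+r) + C2/(1+r)^2
Discount C1: $21,943.00 / (1 + 0.0705) = $20,497.90
Discount C2: $1,348.00 / (1 + 0.0705)^2 = $1,176.30
NPV = -$21,850.00 + $20,497.90 + $1,176.30 = -$175.81

-$175.81


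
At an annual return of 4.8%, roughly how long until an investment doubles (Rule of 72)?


Formula: Years ≈ 72 / r
Substituting: Years ≈ 72 / 4.8
Years ≈ 15.0

15.0 years


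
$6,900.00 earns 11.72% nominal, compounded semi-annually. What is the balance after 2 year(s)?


Formula: FV = P * (1 + r/m)^(m*t)
Period rate: r/m = 0.1172 / 2 = 0.0586
Total periods: m*t = 2 * 2 = 4
Growth factor: (1 + 0.0586)^4 = 1.25582
FV = $6,900.00 * 1.25582 = $8,665.16

$8,665.16


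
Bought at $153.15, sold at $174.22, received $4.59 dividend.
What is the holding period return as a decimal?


Formula: HPR = (P1 - P0 + D) / P0
Gain: $174.22 - $153.15 + $4.59 = $25.66
HPR = $25.66 / $153.15 = 0.1675

0.1675


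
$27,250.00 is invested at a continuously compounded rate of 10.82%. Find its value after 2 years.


Formula: FV = P * e^(r*t)
Exponent: r*t = 0.1082 * 2 = 0.2164
e^(0.2164) = 1.241599
FV = $27,250.00 * 1.241599 = $33,833.57

$33,833.57


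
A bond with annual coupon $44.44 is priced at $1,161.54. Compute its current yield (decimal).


Formula: Current yield = annual coupon / price
Substituting: CY = $44.44 / $1,161.54
CY = 0.03826

0.03826


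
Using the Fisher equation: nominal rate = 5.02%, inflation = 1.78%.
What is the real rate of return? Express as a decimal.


Formula: (1 + r_real) = (1 + r_nom) / (1 + inflation)
Substituting: (1 + r_real) = 1.0502 / 1.0178
(1 + r_real) = 1.031833
r_real = 1.031833 - 1 = 0.031833

0.031833


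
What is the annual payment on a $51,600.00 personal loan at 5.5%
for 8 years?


Formula: PMT = PV * r / (1 - (1+r)^(-n))
Denominator: 1 - (1 + 0.055)^(-8) = 0.348401
Numerator: $51,600.00 * 0.055 = 2838.0
PMT = 2838.0 / 0.348401 = $8,145.78

$8,145.78


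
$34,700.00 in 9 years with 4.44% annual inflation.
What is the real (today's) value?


Formula: Real value = nominal / (1 + inflation)^years
Price level: (1 + 0.0444)^9 = 1.478433
Real value = $34,700.00 / 1.478433 = $23,470.79

$23,470.79


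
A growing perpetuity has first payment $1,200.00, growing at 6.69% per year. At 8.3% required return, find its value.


Formula: PV = C / (r - g)
Spread: r - g = 0.083 - 0.0669 = 0.0161
Substituting: PV = $1,200.00 / 0.0161
PV = $74,534.16

$74,534.16


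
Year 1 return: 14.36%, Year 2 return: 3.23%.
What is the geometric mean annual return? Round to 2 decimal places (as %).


Formula: Geometric mean = ((1+r1)*(1+r2))^(1/2) - 1
Product: (1 + 0.1436) * (1 + 0.0323) = 1.1436 * 1.0323 = 1.180538
Square root: 1.180538^0.5 = 1.086526
Geometric mean = 1.086526 - 1 = 0.086526
As percentage: 8.65%

8.65%


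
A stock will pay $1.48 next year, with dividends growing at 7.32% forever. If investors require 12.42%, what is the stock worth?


Formula: P = D1 / (r - g)
Spread: r - g = 0.1242 - 0.0732 = 0.051
Substituting: P = $1.48 / 0.051
P = $29.02

$29.02


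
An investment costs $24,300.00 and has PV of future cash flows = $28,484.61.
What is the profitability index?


Formula: PI = PV(cash flows) / initial investment
Substituting: PI = $28,484.61 / $24,300.00
PI = 1.1722

1.1722


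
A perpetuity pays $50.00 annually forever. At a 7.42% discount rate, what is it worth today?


Formula: PV = C / r
Substituting: PV = $50.00 / 0.0742
PV = $673.85

$673.85


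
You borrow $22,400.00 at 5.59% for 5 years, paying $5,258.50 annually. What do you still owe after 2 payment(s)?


Formula: Balance = PV*(1+r)^k - PMT*((1+r)^k - 1)/r
Growth: (1 + 0.0559)^2 = 1.114925
Accumulated factor: ((1+r)^k - 1)/r = 2.0559
Balance = $22,400.00 * 1.114925 - $5,258.50 * 2.0559
Balance = $14,163.37

$14,163.37


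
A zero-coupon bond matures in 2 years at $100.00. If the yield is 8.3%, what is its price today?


Formula: Price = FV / (1 + r)^n
Substituting: Price = $100.00 / (1 + 0.083)^2
Discount factor: (1.083)^2 = 1.172889
Price = $100.00 / 1.172889 = $85.26

$85.26


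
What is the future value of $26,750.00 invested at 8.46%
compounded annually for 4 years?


Formula: FV = P * (1 + r)^n
Substituting: FV = $26,750.00 * (1 + 0.0846)^4
Growth factor: (1.0846)^4 = 1.383816
FV = $26,750.00 * 1.383816 = $37,017.08

$37,017.08


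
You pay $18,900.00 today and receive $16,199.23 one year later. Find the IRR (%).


Formula: IRR = C1/C0 - 1
Substituting: IRR = $16,199.23 / $18,900.00 - 1
Ratio: 0.857102 - 1 = -0.142898
IRR = -14.2898%

-14.2898%


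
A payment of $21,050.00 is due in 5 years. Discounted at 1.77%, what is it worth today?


Formula: PV = FV / (1 + r)^n
Substituting: PV = $21,050.00 / (1 + 0.0177)^5
Discount factor: (1.0177)^5 = 1.091689
PV = $21,050.00 / 1.091689 = $19,282.05

$19,282.05


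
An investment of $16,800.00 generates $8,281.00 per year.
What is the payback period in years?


Formula: Payback = investment / annual cash flow
Substituting: Payback = $16,800.00 / $8,281.00
Payback = 2.0287 years

2.0287 years


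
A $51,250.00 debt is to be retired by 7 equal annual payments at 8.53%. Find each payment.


Formula: PMT = PV * r / (1 - (1+r)^(-n))
Denominator: 1 - (1 + 0.0853)^(-7) = 0.436166
Numerator: $51,250.00 * 0.0853 = 4371.625
PMT = 4371.625 / 0.436166 = $10,022.85

$10,022.85


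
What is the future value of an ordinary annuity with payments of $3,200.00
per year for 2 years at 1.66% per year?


Formula: FV = PMT * ((1+r)^n - 1) / r
Growth factor: (1 + 0.0166)^2 = 1.033476
Numerator: 1.033476 - 1 = 0.033476
FV = $3,200.00 * 0.033476 / 0.0166 = $6,453.12

$6,453.12


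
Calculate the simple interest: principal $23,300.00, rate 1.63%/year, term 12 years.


Formula: I = P * r * t
Substituting: I = $23,300.00 * 0.0163 * 12
Step: I = $23,300.00 * 0.1956
I = $4,557.48

$4,557.48


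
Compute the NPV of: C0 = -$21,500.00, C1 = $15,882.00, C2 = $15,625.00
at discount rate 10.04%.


Formula: NPV = C0 + C1/(1+r) + C2/(1+r)^2
Discount C1: $15,882.00 / (1 + 0.1004) = $14,432.93
Discount C2: $15,625.00 / (1 + 0.1004)^2 = $12,903.84
NPV = -$21,500.00 + $14,432.93 + $12,903.84 = $5,836.77

$5,836.77


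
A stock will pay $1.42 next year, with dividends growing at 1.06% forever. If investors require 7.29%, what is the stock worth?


Formula: P = D1 / (r - g)
Spread: r - g = 0.0729 - 0.0106 = 0.0623
Substituting: P = $1.42 / 0.0623
P = $22.79

$22.79


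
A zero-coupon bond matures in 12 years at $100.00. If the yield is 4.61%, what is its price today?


Formula: Price = FV / (1 + r)^n
Substituting: Price = $100.00 / (1 + 0.0461)^12
Discount factor: (1.0461)^12 = 1.717428
Price = $100.00 / 1.717428 = $58.23

$58.23


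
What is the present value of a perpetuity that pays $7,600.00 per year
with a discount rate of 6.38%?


Formula: PV = C / r
Substituting: PV = $7,600.00 / 0.0638
PV = $119,122.26

$119,122.26


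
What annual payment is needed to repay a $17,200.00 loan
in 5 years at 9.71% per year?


Formula: PMT = PV * r / (1 - (1+r)^(-n))
Denominator: 1 - (1 + 0.0971)^(-5) = 0.370829
Numerator: $17,200.00 * 0.0971 = 1670.12
PMT = 1670.12 / 0.370829 = $4,503.75

$4,503.75


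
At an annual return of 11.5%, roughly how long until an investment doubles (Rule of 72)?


Formula: Years ≈ 72 / r
Substituting: Years ≈ 72 / 11.5
Years ≈ 6.3

6.3 years


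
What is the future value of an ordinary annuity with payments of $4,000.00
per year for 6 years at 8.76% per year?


Formula: FV = PMT * ((1+r)^n - 1) / r
Growth factor: (1 + 0.0876)^6 = 1.655066
Numerator: 1.655066 - 1 = 0.655066
FV = $4,000.00 * 0.655066 / 0.0876 = $29,911.67

$29,911.67


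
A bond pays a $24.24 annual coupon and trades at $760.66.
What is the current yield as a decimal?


Formula: Current yield = annual coupon / price
Substituting: CY = $24.24 / $760.66
CY = 0.031867

0.031867


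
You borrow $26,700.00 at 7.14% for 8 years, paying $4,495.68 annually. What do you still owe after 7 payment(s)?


Formula: Balance = PV*(1+r)^k - PMT*((1+r)^k - 1)/r
Growth: (1 + 0.0714)^7 = 1.620546
Accumulated factor: ((1+r)^k - 1)/r = 8.691127
Balance = $26,700.00 * 1.620546 - $4,495.68 * 8.691127
Balance = $4,196.06

$4,196.06


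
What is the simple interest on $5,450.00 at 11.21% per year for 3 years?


Formula: I = P * r * t
Substituting: I = $5,450.00 * 0.1121 * 3
Step: I = $5,450.00 * 0.3363
I = $1,832.84

$1,832.84


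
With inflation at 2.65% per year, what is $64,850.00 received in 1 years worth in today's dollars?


Formula: Real value = nominal / (1 + inflation)^years
Price level: (1 + 0.0265)^1 = 1.0265
Real value = $64,850.00 / 1.0265 = $63,175.84

$63,175.84


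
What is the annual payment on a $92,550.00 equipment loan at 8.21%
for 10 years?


Formula: PMT = PV * r / (1 - (1+r)^(-n))
Denominator: 1 - (1 + 0.0821)^(-10) = 0.545717
Numerator: $92,550.00 * 0.0821 = 7598.355
PMT = 7598.355 / 0.545717 = $13,923.61

$13,923.61


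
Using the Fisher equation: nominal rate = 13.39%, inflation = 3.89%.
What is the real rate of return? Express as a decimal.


Formula: (1 + r_real) = (1 + r_nom) / (1 + inflation)
Substituting: (1 + r_real) = 1.1339 / 1.0389
(1 + r_real) = 1.091443
r_real = 1.091443 - 1 = 0.091443

0.091443


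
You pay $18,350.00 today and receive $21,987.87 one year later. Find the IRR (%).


Formula: IRR = C1/C0 - 1
Substituting: IRR = $21,987.87 / $18,350.00 - 1
Ratio: 1.198249 - 1 = 0.198249
IRR = 19.8249%

19.8249%


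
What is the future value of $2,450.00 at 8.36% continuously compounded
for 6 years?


Formula: FV = P * e^(r*t)
Exponent: r*t = 0.0836 * 6 = 0.5016
e^(0.5016) = 1.651361
FV = $2,450.00 * 1.651361 = $4,045.84

$4,045.84


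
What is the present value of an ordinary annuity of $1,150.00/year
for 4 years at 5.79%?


Formula: PV = PMT * (1 - (1+r)^(-n)) / r
Discount factor: (1 + 0.0579)^(-4) = 0.798402
Bracket: 1 - 0.798402 = 0.201598
PV = $1,150.00 * 0.201598 / 0.0579 = $4,004.11

$4,004.11


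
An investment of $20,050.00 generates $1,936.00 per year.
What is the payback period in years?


Formula: Payback = investment / annual cash flow
Substituting: Payback = $20,050.00 / $1,936.00
Payback = 10.3564 years

10.3564 years


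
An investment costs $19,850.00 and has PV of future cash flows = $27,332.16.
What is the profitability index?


Formula: PI = PV(cash flows) / initial investment
Substituting: PI = $27,332.16 / $19,850.00
PI = 1.3769

1.3769


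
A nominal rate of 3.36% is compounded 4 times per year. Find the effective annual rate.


Formula: EAR = (1 + r/m)^m - 1
Period rate: r/m = 0.0336 / 4 = 0.0084
Compounding: (1 + 0.0084)^4 = 1.034026
EAR = 1.034026 - 1 = 0.034026

0.034026


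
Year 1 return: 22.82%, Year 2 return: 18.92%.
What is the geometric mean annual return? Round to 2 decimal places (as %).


Formula: Geometric mean = ((1+r1)*(1+r2))^(1/2) - 1
Product: (1 + 0.2282) * (1 + 0.1892) = 1.2282 * 1.1892 = 1.460575
Square root: 1.460575^0.5 = 1.208543
Geometric mean = 1.208543 - 1 = 0.208543
As percentage: 20.85%

20.85%


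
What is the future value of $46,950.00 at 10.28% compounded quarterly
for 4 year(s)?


Formula: FV = P * (1 + r/m)^(m*t)
Period rate: r/m = 0.1028 / 4 = 0.0257
Total periods: m*t = 4 * 4 = 16
Growth factor: (1 + 0.0257)^16 = 1.50081
FV = $46,950.00 * 1.50081 = $70,463.03

$70,463.03


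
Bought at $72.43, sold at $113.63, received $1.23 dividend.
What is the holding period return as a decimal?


Formula: HPR = (P1 - P0 + D) / P0
Gain: $113.63 - $72.43 + $1.23 = $42.43
HPR = $42.43 / $72.43 = 0.5858

0.5858


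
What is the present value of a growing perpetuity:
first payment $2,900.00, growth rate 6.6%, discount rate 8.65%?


Formula: PV = C / (r - g)
Spread: r - g = 0.0865 - 0.066 = 0.0205
Substituting: PV = $2,900.00 / 0.0205
PV = $141,463.41

$141,463.41


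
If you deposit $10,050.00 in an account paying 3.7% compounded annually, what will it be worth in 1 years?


Formula: FV = P * (1 + r)^n
Substituting: FV = $10,050.00 * (1 + 0.037)^1
Growth factor: (1.037)^1 = 1.037
FV = $10,050.00 * 1.037 = $10,421.85

$10,421.85


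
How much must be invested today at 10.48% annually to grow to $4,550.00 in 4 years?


Formula: PV = FV / (1 + r)^n
Substituting: PV = $4,550.00 / (1 + 0.1048)^4
Discount factor: (1.1048)^4 = 1.489823
PV = $4,550.00 / 1.489823 = $3,054.05

$3,054.05


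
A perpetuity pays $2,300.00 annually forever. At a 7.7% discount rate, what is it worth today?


Formula: PV = C / r
Substituting: PV = $2,300.00 / 0.077
PV = $29,870.13

$29,870.13


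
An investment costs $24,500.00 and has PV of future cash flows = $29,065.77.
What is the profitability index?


Formula: PI = PV(cash flows) / initial investment
Substituting: PI = $29,065.77 / $24,500.00
PI = 1.1864

1.1864


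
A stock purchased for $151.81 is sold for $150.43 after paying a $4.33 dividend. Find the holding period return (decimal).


Formula: HPR = (P1 - P0 + D) / P0
Gain: $150.43 - $151.81 + $4.33 = $2.95
HPR = $2.95 / $151.81 = 0.0194

0.0194


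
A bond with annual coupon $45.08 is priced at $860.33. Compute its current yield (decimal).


Formula: Current yield = annual coupon / price
Substituting: CY = $45.08 / $860.33
CY = 0.052398

0.052398


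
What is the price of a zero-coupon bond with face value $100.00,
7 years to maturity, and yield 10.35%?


Formula: Price = FV / (1 + r)^n
Substituting: Price = $100.00 / (1 + 0.1035)^7
Discount factor: (1.1035)^7 = 1.992537
Price = $100.00 / 1.992537 = $50.19

$50.19


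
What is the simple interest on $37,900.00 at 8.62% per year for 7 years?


Formula: I = P * r * t
Substituting: I = $37,900.00 * 0.0862 * 7
Step: I = $37,900.00 * 0.6034
I = $22,868.86

$22,868.86


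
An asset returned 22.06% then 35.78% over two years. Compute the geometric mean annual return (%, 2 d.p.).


Formula: Geometric mean = ((1+r1)*(1+r2))^(1/2) - 1
Product: (1 + 0.2206) * (1 + 0.3578) = 1.2206 * 1.3578 = 1.657331
Square root: 1.657331^0.5 = 1.287374
Geometric mean = 1.287374 - 1 = 0.287374
As percentage: 28.74%

28.74%


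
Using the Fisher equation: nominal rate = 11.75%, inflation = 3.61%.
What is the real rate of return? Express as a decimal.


Formula: (1 + r_real) = (1 + r_nom) / (1 + inflation)
Substituting: (1 + r_real) = 1.1175 / 1.0361
(1 + r_real) = 1.078564
r_real = 1.078564 - 1 = 0.078564

0.078564


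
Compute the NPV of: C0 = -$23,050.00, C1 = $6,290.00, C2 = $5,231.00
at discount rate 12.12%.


Formula: NPV = C0 + C1/(1+r) + C2/(1+r)^2
Discount C1: $6,290.00 / (1 + 0.1212) = $5,610.06
Discount C2: $5,231.00 / (1 + 0.1212)^2 = $4,161.20
NPV = -$23,050.00 + $5,610.06 + $4,161.20 = -$13,278.74

-$13,278.74


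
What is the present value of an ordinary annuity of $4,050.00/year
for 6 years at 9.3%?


Formula: PV = PMT * (1 - (1+r)^(-n)) / r
Discount factor: (1 + 0.093)^(-6) = 0.586515
Bracket: 1 - 0.586515 = 0.413485
PV = $4,050.00 * 0.413485 / 0.093 = $18,006.61

$18,006.61


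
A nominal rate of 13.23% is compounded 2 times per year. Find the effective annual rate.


Formula: EAR = (1 + r/m)^m - 1
Period rate: r/m = 0.1323 / 2 = 0.06615
Compounding: (1 + 0.06615)^2 = 1.136676
EAR = 1.136676 - 1 = 0.136676

0.136676


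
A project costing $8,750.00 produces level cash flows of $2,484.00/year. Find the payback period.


Formula: Payback = investment / annual cash flow
Substituting: Payback = $8,750.00 / $2,484.00
Payback = 3.5225 years

3.5225 years


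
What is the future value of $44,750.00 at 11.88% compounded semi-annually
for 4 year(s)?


Formula: FV = P * (1 + r/m)^(m*t)
Period rate: r/m = 0.1188 / 2 = 0.0594
Total periods: m*t = 2 * 4 = 8
Growth factor: (1 + 0.0594)^8 = 1.586645
FV = $44,750.00 * 1.586645 = $71,002.36

$71,002.36


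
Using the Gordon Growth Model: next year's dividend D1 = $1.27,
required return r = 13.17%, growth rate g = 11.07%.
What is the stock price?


Formula: P = D1 / (r - g)
Spread: r - g = 0.1317 - 0.1107 = 0.021
Substituting: P = $1.27 / 0.021
P = $60.48

$60.48


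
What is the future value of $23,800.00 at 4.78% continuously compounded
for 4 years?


Formula: FV = P * e^(r*t)
Exponent: r*t = 0.0478 * 4 = 0.1912
e^(0.1912) = 1.210702
FV = $23,800.00 * 1.210702 = $28,814.70

$28,814.70


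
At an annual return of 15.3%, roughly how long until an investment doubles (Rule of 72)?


Formula: Years ≈ 72 / r
Substituting: Years ≈ 72 / 15.3
Years ≈ 4.7

4.7 years


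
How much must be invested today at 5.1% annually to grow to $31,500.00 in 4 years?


Formula: PV = FV / (1 + r)^n
Substituting: PV = $31,500.00 / (1 + 0.051)^4
Discount factor: (1.051)^4 = 1.220143
PV = $31,500.00 / 1.220143 = $25,816.64

$25,816.64


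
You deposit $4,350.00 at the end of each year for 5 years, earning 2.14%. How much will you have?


Formula: FV = PMT * ((1+r)^n - 1) / r
Growth factor: (1 + 0.0214)^5 = 1.111679
Numerator: 1.111679 - 1 = 0.111679
FV = $4,350.00 * 0.111679 / 0.0214 = $22,701.04

$22,701.04


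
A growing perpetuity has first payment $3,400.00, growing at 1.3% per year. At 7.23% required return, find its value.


Formula: PV = C / (r - g)
Spread: r - g = 0.0723 - 0.013 = 0.0593
Substituting: PV = $3,400.00 / 0.0593
PV = $57,335.58

$57,335.58


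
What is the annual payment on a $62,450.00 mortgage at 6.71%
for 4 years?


Formula: PMT = PV * r / (1 - (1+r)^(-n))
Denominator: 1 - (1 + 0.0671)^(-4) = 0.228778
Numerator: $62,450.00 * 0.0671 = 4190.395
PMT = 4190.395 / 0.228778 = $18,316.44

$18,316.44


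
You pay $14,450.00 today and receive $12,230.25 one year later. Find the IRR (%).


Formula: IRR = C1/C0 - 1
Substituting: IRR = $12,230.25 / $14,450.00 - 1
Ratio: 0.846384 - 1 = -0.153616
IRR = -15.3616%

-15.3616%


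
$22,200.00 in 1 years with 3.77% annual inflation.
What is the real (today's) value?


Formula: Real value = nominal / (1 + inflation)^years
Price level: (1 + 0.0377)^1 = 1.0377
Real value = $22,200.00 / 1.0377 = $21,393.47

$21,393.47


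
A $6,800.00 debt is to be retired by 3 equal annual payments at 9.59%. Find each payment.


Formula: PMT = PV * r / (1 - (1+r)^(-n))
Denominator: 1 - (1 + 0.0959)^(-3) = 0.240221
Numerator: $6,800.00 * 0.0959 = 652.12
PMT = 652.12 / 0.240221 = $2,714.67

$2,714.67


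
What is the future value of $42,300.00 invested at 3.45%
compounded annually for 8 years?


Formula: FV = P * (1 + r)^n
Substituting: FV = $42,300.00 * (1 + 0.0345)^8
Growth factor: (1.0345)^8 = 1.311729
FV = $42,300.00 * 1.311729 = $55,486.12

$55,486.12


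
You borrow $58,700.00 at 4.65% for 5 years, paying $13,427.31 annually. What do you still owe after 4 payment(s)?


Formula: Balance = PV*(1+r)^k - PMT*((1+r)^k - 1)/r
Growth: (1 + 0.0465)^4 = 1.19938
Accumulated factor: ((1+r)^k - 1)/r = 4.28775
Balance = $58,700.00 * 1.19938 - $13,427.31 * 4.28775
Balance = $12,830.68

$12,830.68


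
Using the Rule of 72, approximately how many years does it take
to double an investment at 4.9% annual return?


Formula: Years ≈ 72 / r
Substituting: Years ≈ 72 / 4.9
Years ≈ 14.7

14.7 years


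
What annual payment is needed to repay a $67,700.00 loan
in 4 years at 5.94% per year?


Formula: PMT = PV * r / (1 - (1+r)^(-n))
Denominator: 1 - (1 + 0.0594)^(-4) = 0.20611
Numerator: $67,700.00 * 0.0594 = 4021.38
PMT = 4021.38 / 0.20611 = $19,510.81

$19,510.81


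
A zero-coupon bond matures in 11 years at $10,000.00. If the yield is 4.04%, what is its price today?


Formula: Price = FV / (1 + r)^n
Substituting: Price = $10,000.00 / (1 + 0.0404)^11
Discount factor: (1.0404)^11 = 1.54598
Price = $10,000.00 / 1.54598 = $6,468.39

$6,468.39


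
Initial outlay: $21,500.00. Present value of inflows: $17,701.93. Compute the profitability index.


Formula: PI = PV(cash flows) / initial investment
Substituting: PI = $17,701.93 / $21,500.00
PI = 0.8233

0.8233


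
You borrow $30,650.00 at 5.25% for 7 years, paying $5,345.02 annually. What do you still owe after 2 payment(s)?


Formula: Balance = PV*(1+r)^k - PMT*((1+r)^k - 1)/r
Growth: (1 + 0.0525)^2 = 1.107756
Accumulated factor: ((1+r)^k - 1)/r = 2.0525
Balance = $30,650.00 * 1.107756 - $5,345.02 * 2.0525
Balance = $22,982.08

$22,982.08


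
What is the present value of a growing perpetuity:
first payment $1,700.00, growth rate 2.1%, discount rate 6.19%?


Formula: PV = C / (r - g)
Spread: r - g = 0.0619 - 0.021 = 0.0409
Substituting: PV = $1,700.00 / 0.0409
PV = $41,564.79

$41,564.79


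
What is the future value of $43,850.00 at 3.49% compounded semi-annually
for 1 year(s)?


Formula: FV = P * (1 + r/m)^(m*t)
Period rate: r/m = 0.0349 / 2 = 0.01745
Total periods: m*t = 2 * 1 = 2
Growth factor: (1 + 0.01745)^2 = 1.035205
FV = $43,850.00 * 1.035205 = $45,393.72

$45,393.72


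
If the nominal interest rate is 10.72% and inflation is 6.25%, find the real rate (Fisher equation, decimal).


Formula: (1 + r_real) = (1 + r_nom) / (1 + inflation)
Substituting: (1 + r_real) = 1.1072 / 1.0625
(1 + r_real) = 1.042071
r_real = 1.042071 - 1 = 0.042071

0.042071


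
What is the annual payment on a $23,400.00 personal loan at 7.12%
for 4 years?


Formula: PMT = PV * r / (1 - (1+r)^(-n))
Denominator: 1 - (1 + 0.0712)^(-4) = 0.240518
Numerator: $23,400.00 * 0.0712 = 1666.08
PMT = 1666.08 / 0.240518 = $6,927.06

$6,927.06


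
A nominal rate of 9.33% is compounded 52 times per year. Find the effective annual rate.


Formula: EAR = (1 + r/m)^m - 1
Period rate: r/m = 0.0933 / 52 = 0.001794
Compounding: (1 + 0.001794)^52 = 1.097699
EAR = 1.097699 - 1 = 0.097699

0.097699


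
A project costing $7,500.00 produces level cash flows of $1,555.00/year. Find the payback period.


Formula: Payback = investment / annual cash flow
Substituting: Payback = $7,500.00 / $1,555.00
Payback = 4.8232 years

4.8232 years


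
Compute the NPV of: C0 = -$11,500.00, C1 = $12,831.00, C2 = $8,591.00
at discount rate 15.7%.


Formula: NPV = C0 + C1/(1+r) + C2/(1+r)^2
Discount C1: $12,831.00 / (1 + 0.157) = $11,089.89
Discount C2: $8,591.00 / (1 + 0.157)^2 = $6,417.66
NPV = -$11,500.00 + $11,089.89 + $6,417.66 = $6,007.55

$6,007.55


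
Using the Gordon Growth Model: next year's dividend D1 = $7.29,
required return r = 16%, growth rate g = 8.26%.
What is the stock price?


Formula: P = D1 / (r - g)
Spread: r - g = 0.16 - 0.0826 = 0.0774
Substituting: P = $7.29 / 0.0774
P = $94.19

$94.19


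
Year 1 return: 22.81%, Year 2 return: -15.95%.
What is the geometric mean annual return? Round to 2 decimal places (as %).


Formula: Geometric mean = ((1+r1)*(1+r2))^(1/2) - 1
Product: (1 + 0.2281) * (1 + -0.1595) = 1.2281 * 0.8405 = 1.032218
Square root: 1.032218^0.5 = 1.015981
Geometric mean = 1.015981 - 1 = 0.015981
As percentage: 1.60%

1.60%


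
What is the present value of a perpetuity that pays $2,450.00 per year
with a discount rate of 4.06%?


Formula: PV = C / r
Substituting: PV = $2,450.00 / 0.0406
PV = $60,344.83

$60,344.83


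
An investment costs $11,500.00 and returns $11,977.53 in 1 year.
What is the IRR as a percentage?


Formula: IRR = C1/C0 - 1
Substituting: IRR = $11,977.53 / $11,500.00 - 1
Ratio: 1.041524 - 1 = 0.041524
IRR = 4.1524%

4.1524%


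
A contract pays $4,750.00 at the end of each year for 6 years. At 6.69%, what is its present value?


Formula: PV = PMT * (1 - (1+r)^(-n)) / r
Discount factor: (1 + 0.0669)^(-6) = 0.678044
Bracket: 1 - 0.678044 = 0.321956
PV = $4,750.00 * 0.321956 / 0.0669 = $22,859.38

$22,859.38


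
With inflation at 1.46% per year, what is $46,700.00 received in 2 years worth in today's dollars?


Formula: Real value = nominal / (1 + inflation)^years
Price level: (1 + 0.0146)^2 = 1.029413
Real value = $46,700.00 / 1.029413 = $45,365.65

$45,365.65


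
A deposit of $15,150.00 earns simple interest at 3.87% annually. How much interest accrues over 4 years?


Formula: I = P * r * t
Substituting: I = $15,150.00 * 0.0387 * 4
Step: I = $15,150.00 * 0.1548
I = $2,345.22

$2,345.22


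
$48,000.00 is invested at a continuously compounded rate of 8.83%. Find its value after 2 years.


Formula: FV = P * e^(r*t)
Exponent: r*t = 0.0883 * 2 = 0.1766
e^(0.1766) = 1.193154
FV = $48,000.00 * 1.193154 = $57,271.38

$57,271.38


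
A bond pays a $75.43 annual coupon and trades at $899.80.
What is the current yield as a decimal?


Formula: Current yield = annual coupon / price
Substituting: CY = $75.43 / $899.80
CY = 0.08383

0.08383


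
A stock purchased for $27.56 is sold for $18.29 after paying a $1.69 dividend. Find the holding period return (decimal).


Formula: HPR = (P1 - P0 + D) / P0
Gain: $18.29 - $27.56 + $1.69 = -$7.58
HPR = -$7.58 / $27.56 = -0.275

-0.275


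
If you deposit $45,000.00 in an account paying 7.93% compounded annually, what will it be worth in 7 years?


Formula: FV = P * (1 + r)^n
Substituting: FV = $45,000.00 * (1 + 0.0793)^7
Growth factor: (1.0793)^7 = 1.706064
FV = $45,000.00 * 1.706064 = $76,772.87

$76,772.87


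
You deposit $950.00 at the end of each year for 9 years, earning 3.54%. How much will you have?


Formula: FV = PMT * ((1+r)^n - 1) / r
Growth factor: (1 + 0.0354)^9 = 1.367645
Numerator: 1.367645 - 1 = 0.367645
FV = $950.00 * 0.367645 / 0.0354 = $9,866.18

$9,866.18


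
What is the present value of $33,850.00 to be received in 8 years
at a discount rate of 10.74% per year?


Formula: PV = FV / (1 + r)^n
Substituting: PV = $33,850.00 / (1 + 0.1074)^8
Discount factor: (1.1074)^8 = 2.261706
PV = $33,850.00 / 2.261706 = $14,966.58

$14,966.58


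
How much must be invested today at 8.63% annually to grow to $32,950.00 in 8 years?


Formula: PV = FV / (1 + r)^n
Substituting: PV = $32,950.00 / (1 + 0.0863)^8
Discount factor: (1.0863)^8 = 1.939091
PV = $32,950.00 / 1.939091 = $16,992.50

$16,992.50


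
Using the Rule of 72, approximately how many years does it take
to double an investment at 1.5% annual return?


Formula: Years ≈ 72 / r
Substituting: Years ≈ 72 / 1.5
Years ≈ 48.0

48.0 years


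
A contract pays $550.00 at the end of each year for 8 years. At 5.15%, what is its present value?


Formula: PV = PMT * (1 - (1+r)^(-n)) / r
Discount factor: (1 + 0.0515)^(-8) = 0.669154
Bracket: 1 - 0.669154 = 0.330846
PV = $550.00 * 0.330846 / 0.0515 = $3,533.31

$3,533.31


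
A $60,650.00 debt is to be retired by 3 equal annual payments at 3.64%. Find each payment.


Formula: PMT = PV * r / (1 - (1+r)^(-n))
Denominator: 1 - (1 + 0.0364)^(-3) = 0.101707
Numerator: $60,650.00 * 0.0364 = 2207.66
PMT = 2207.66 / 0.101707 = $21,705.98

$21,705.98


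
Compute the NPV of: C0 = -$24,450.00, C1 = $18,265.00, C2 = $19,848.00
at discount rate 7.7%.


Formula: NPV = C0 + C1/(1+r) + C2/(1+r)^2
Discount C1: $18,265.00 / (1 + 0.077) = $16,959.15
Discount C2: $19,848.00 / (1 + 0.077)^2 = $17,111.39
NPV = -$24,450.00 + $16,959.15 + $17,111.39 = $9,620.54

$9,620.54


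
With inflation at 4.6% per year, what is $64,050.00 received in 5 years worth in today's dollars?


Formula: Real value = nominal / (1 + inflation)^years
Price level: (1 + 0.046)^5 = 1.252156
Real value = $64,050.00 / 1.252156 = $51,151.78

$51,151.78


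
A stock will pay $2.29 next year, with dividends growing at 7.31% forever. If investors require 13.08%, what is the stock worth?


Formula: P = D1 / (r - g)
Spread: r - g = 0.1308 - 0.0731 = 0.0577
Substituting: P = $2.29 / 0.0577
P = $39.69

$39.69


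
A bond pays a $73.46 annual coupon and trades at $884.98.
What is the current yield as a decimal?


Formula: Current yield = annual coupon / price
Substituting: CY = $73.46 / $884.98
CY = 0.083008

0.083008


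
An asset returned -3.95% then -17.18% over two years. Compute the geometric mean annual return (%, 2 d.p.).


Formula: Geometric mean = ((1+r1)*(1+r2))^(1/2) - 1
Product: (1 + -0.0395) * (1 + -0.1718) = 0.9605 * 0.8282 = 0.795486
Square root: 0.795486^0.5 = 0.8919
Geometric mean = 0.8919 - 1 = -0.1081
As percentage: -10.81%

-10.81%


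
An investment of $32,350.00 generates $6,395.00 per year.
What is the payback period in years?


Formula: Payback = investment / annual cash flow
Substituting: Payback = $32,350.00 / $6,395.00
Payback = 5.0586 years

5.0586 years


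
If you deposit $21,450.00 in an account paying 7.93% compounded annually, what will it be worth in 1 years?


Formula: FV = P * (1 + r)^n
Substituting: FV = $21,450.00 * (1 + 0.0793)^1
Growth factor: (1.0793)^1 = 1.0793
FV = $21,450.00 * 1.0793 = $23,150.99

$23,150.99


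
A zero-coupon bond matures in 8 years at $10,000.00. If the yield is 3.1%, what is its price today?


Formula: Price = FV / (1 + r)^n
Substituting: Price = $10,000.00 / (1 + 0.031)^8
Discount factor: (1.031)^8 = 1.276643
Price = $10,000.00 / 1.276643 = $7,833.05

$7,833.05


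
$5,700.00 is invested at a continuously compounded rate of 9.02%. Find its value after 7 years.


Formula: FV = P * e^(r*t)
Exponent: r*t = 0.0902 * 7 = 0.6314
e^(0.6314) = 1.880241
FV = $5,700.00 * 1.880241 = $10,717.37

$10,717.37


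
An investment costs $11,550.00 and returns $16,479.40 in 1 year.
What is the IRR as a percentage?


Formula: IRR = C1/C0 - 1
Substituting: IRR = $16,479.40 / $11,550.00 - 1
Ratio: 1.426788 - 1 = 0.426788
IRR = 42.6788%

42.6788%


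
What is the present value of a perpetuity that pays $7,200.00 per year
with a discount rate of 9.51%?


Formula: PV = C / r
Substituting: PV = $7,200.00 / 0.0951
PV = $75,709.78

$75,709.78


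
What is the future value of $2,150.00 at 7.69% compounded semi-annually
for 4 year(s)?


Formula: FV = P * (1 + r/m)^(m*t)
Period rate: r/m = 0.0769 / 2 = 0.03845
Total periods: m*t = 2 * 4 = 8
Growth factor: (1 + 0.03845)^8 = 1.352336
FV = $2,150.00 * 1.352336 = $2,907.52

$2,907.52


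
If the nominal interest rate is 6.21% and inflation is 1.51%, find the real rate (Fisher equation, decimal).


Formula: (1 + r_real) = (1 + r_nom) / (1 + inflation)
Substituting: (1 + r_real) = 1.0621 / 1.0151
(1 + r_real) = 1.046301
r_real = 1.046301 - 1 = 0.046301

0.046301


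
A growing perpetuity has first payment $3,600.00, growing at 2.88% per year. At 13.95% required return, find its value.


Formula: PV = C / (r - g)
Spread: r - g = 0.1395 - 0.0288 = 0.1107
Substituting: PV = $3,600.00 / 0.1107
PV = $32,520.33

$32,520.33


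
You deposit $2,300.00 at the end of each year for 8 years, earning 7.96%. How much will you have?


Formula: FV = PMT * ((1+r)^n - 1) / r
Growth factor: (1 + 0.0796)^8 = 1.845453
Numerator: 1.845453 - 1 = 0.845453
FV = $2,300.00 * 0.845453 / 0.0796 = $24,428.92

$24,428.92


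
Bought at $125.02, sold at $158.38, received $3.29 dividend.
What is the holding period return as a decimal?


Formula: HPR = (P1 - P0 + D) / P0
Gain: $158.38 - $125.02 + $3.29 = $36.65
HPR = $36.65 / $125.02 = 0.2932

0.2932


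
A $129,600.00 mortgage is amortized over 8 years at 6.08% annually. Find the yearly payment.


Formula: PMT = PV * r / (1 - (1+r)^(-n))
Denominator: 1 - (1 + 0.0608)^(-8) = 0.376363
Numerator: $129,600.00 * 0.0608 = 7879.68
PMT = 7879.68 / 0.376363 = $20,936.39

$20,936.39


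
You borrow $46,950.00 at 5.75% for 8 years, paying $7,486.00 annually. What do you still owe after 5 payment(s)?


Formula: Balance = PV*(1+r)^k - PMT*((1+r)^k - 1)/r
Growth: (1 + 0.0575)^5 = 1.322519
Accumulated factor: ((1+r)^k - 1)/r = 5.609024
Balance = $46,950.00 * 1.322519 - $7,486.00 * 5.609024
Balance = $20,103.11

$20,103.11


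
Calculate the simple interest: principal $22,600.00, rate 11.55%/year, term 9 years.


Formula: I = P * r * t
Substituting: I = $22,600.00 * 0.1155 * 9
Step: I = $22,600.00 * 1.0395
I = $23,492.70

$23,492.70


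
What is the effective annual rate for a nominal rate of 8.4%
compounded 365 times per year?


Formula: EAR = (1 + r/m)^m - 1
Period rate: r/m = 0.084 / 365 = 0.00023
Compounding: (1 + 0.00023)^365 = 1.087618
EAR = 1.087618 - 1 = 0.087618

0.087618


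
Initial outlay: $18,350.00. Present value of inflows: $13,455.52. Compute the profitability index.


Formula: PI = PV(cash flows) / initial investment
Substituting: PI = $13,455.52 / $18,350.00
PI = 0.7333

0.7333


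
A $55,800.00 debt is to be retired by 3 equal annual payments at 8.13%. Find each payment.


Formula: PMT = PV * r / (1 - (1+r)^(-n))
Denominator: 1 - (1 + 0.0813)^(-3) = 0.209027
Numerator: $55,800.00 * 0.0813 = 4536.54
PMT = 4536.54 / 0.209027 = $21,703.08

$21,703.08


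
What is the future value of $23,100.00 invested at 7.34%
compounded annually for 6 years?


Formula: FV = P * (1 + r)^n
Substituting: FV = $23,100.00 * (1 + 0.0734)^6
Growth factor: (1.0734)^6 = 1.529571
FV = $23,100.00 * 1.529571 = $35,333.08

$35,333.08
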